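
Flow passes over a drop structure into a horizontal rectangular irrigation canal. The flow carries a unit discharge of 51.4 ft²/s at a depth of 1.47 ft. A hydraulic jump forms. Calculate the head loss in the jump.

V₁ = q/y₁ = 51.4/1.47 = 35.0 ft/s. Fr₁ = V₁/√(g·y₁) = 35.0/√(32.2×1.47) = 5.08.
Sequent-depth ratio: y₂/y₁ = ½[√(1 + 8Fr₁²) − 1] = ½[√207.6 − 1] = 6.70.
y₂ = 6.70 × 1.47 = 9.86 ft.
V₂ = q/y₂ = 51.4/9.86 = 5.22 ft/s. E₁ = y₁ + V₁²/2g = 20.5 ft; E₂ = y₂ + V₂²/2g = 10.3 ft. ΔE = E₁ − E₂ = 10.2 ft.

ΔE = 10.2 ft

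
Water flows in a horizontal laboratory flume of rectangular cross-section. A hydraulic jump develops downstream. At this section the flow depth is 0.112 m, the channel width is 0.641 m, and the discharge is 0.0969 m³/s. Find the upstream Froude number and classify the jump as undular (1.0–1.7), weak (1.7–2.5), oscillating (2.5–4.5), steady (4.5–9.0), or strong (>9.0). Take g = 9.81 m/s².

Fr₁ = 1.29; undular jump

q = Q/b = 0.0969/0.641 = 0.151 m²/s; V₁ = q/y₁ = 1.35 m/s. Fr₁ = V₁/√(g·y₁) = 1.29.
Fr₁ = 1.29 lies in the undular range.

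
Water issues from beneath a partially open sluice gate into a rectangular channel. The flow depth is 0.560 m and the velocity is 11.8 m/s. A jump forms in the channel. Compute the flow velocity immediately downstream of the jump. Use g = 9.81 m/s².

Fr₁ = V₁/√(g·y₁) = 11.8/√(9.81×0.560) = 5.03.
From the momentum equation for a rectangular channel, y₂/y₁ = ½[√(1 + 8Fr₁²) − 1] = ½[√203.8 − 1] = 6.64.
y₂ = 6.64 × 0.560 = 3.72 m.
q = V₁·y₁ = 11.8 × 0.560 = 6.61 m²/s.
V₂ = q/y₂ = 6.61/3.72 = 1.78 m/s.

V₂ = 1.78 m/s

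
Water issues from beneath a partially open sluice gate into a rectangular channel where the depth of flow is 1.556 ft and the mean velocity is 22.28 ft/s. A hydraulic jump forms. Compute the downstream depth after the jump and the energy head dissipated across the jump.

Fr₁ = V₁/√(g·y₁) = 22.28/√(32.2×1.556) = 3.148.
By Bélanger, y₂/y₁ = ½[√(1 + 8Fr₁²) − 1] = ½[√80.260 − 1] = 3.979.
y₂ = 3.979 × 1.556 = 6.192 ft.
Head loss: ΔE = (y₂ − y₁)³/(4y₁y₂) = (6.192 − 1.556)³/(4×1.556×6.192) = 99.64/38.54 = 2.585 ft.

y₂ = 6.192 ft; ΔE = 2.585 ft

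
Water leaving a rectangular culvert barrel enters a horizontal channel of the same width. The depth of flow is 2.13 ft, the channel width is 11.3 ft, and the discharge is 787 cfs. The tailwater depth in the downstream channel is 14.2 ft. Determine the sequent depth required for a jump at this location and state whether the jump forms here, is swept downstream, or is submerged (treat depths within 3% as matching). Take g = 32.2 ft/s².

q = Q/b = 787/11.3 = 69.6 ft²/s; V₁ = q/y₁ = 32.7 ft/s. Fr₁ = V₁/√(g·y₁) = 3.95.
By Bélanger, y₂/y₁ = ½[√(1 + 8Fr₁²) − 1] = ½[√125.7 − 1] = 5.11.
y₂ = 5.11 × 2.13 = 10.9 ft.
Tailwater y_tw = 14.2 ft: y_tw > y₂, so the jump is submerged.

y₂ = 10.9 ft; the jump is submerged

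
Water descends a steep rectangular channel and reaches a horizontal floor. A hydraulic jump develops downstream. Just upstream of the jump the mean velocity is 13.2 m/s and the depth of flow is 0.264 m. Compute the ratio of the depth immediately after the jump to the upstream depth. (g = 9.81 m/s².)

Fr₁ = V₁/√(g·y₁) = 13.2/√(9.81×0.264) = 8.20.
Bélanger equation: y₂/y₁ = ½[√(1 + 8Fr₁²) − 1] = ½[√539.2 − 1] = 11.1.

y₂/y₁ = 11.1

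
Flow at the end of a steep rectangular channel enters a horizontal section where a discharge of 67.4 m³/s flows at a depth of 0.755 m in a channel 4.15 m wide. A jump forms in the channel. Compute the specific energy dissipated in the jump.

ΔE = 16.1 m

q = Q/b = 67.4/4.15 = 16.2 m²/s; V₁ = q/y₁ = 21.5 m/s. Fr₁ = V₁/√(g·y₁) = 7.90.
By Bélanger, y₂/y₁ = ½[√(1 + 8Fr₁²) − 1] = ½[√500.8 − 1] = 10.7.
y₂ = 10.7 × 0.755 = 8.07 m.
V₂ = q/y₂ = 16.2/8.07 = 2.01 m/s. E₁ = y₁ + V₁²/2g = 24.3 m; E₂ = y₂ + V₂²/2g = 8.28 m. ΔE = E₁ − E₂ = 16.1 m.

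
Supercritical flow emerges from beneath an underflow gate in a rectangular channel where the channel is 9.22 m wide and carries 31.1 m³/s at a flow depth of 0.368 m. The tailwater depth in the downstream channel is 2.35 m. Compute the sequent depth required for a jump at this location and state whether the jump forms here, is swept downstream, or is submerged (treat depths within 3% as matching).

y₂ = 2.33 m; the jump forms here

q = Q/b = 31.1/9.22 = 3.37 m²/s; V₁ = q/y₁ = 9.17 m/s. Fr₁ = V₁/√(g·y₁) = 4.82.
Sequent-depth ratio: y₂/y₁ = ½[√(1 + 8Fr₁²) − 1] = ½[√187.2 − 1] = 6.34.
y₂ = 6.34 × 0.368 = 2.33 m.
Tailwater y_tw = 2.35 m: y_tw ≈ y₂, so the jump forms here.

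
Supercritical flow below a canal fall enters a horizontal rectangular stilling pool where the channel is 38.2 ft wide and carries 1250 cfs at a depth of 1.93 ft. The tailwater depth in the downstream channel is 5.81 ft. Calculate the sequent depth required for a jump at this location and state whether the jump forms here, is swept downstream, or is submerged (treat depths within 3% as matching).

q = Q/b = 1250/38.2 = 32.7 ft²/s; V₁ = q/y₁ = 17.0 ft/s. Fr₁ = V₁/√(g·y₁) = 2.15.
By Bélanger, y₂/y₁ = ½[√(1 + 8Fr₁²) − 1] = ½[√38.00 − 1] = 2.58.
y₂ = 2.58 × 1.93 = 4.98 ft.
Tailwater y_tw = 5.81 ft: y_tw > y₂, so the jump is submerged.

y₂ = 4.98 ft; the jump is submerged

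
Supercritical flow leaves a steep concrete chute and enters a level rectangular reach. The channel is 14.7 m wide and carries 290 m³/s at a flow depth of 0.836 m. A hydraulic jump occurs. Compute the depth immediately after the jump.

y₂ = 9.33 m

q = Q/b = 290/14.7 = 19.7 m²/s; V₁ = q/y₁ = 23.6 m/s. Fr₁ = V₁/√(g·y₁) = 8.24.
Sequent-depth ratio: y₂/y₁ = ½[√(1 + 8Fr₁²) − 1] = ½[√544.2 − 1] = 11.2.
y₂ = 11.2 × 0.836 = 9.33 m.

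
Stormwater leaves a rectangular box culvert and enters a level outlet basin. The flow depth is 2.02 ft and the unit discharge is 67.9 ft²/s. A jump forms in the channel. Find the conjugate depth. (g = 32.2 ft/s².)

V₁ = q/y₁ = 67.9/2.02 = 33.6 ft/s. Fr₁ = V₁/√(g·y₁) = 33.6/√(32.2×2.02) = 4.17.
Conjugate-depth relation: y₂/y₁ = ½[√(1 + 8Fr₁²) − 1] = ½[√140.0 − 1] = 5.42.
y₂ = 5.42 × 2.02 = 10.9 ft.

y₂ = 10.9 ft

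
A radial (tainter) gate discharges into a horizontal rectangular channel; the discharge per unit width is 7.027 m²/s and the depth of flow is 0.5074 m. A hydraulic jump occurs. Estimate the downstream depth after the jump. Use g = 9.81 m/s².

y₂ = 4.208 m

V₁ = q/y₁ = 7.027/0.5074 = 13.85 m/s. Fr₁ = V₁/√(g·y₁) = 13.85/√(9.81×0.5074) = 6.207.
From the momentum equation for a rectangular channel, y₂/y₁ = ½[√(1 + 8Fr₁²) − 1] = ½[√309.25 − 1] = 8.293.
y₂ = 8.293 × 0.5074 = 4.208 m.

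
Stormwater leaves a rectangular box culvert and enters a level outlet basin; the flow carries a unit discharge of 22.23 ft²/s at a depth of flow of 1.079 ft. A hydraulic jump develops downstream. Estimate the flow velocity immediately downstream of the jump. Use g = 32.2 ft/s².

V₁ = q/y₁ = 22.23/1.079 = 20.60 ft/s. Fr₁ = V₁/√(g·y₁) = 20.60/√(32.2×1.079) = 3.495.
Conjugate-depth relation: y₂/y₁ = ½[√(1 + 8Fr₁²) − 1] = ½[√98.735 − 1] = 4.468.
y₂ = 4.468 × 1.079 = 4.821 ft.
V₂ = q/y₂ = 22.23/4.821 = 4.611 ft/s.

V₂ = 4.611 ft/s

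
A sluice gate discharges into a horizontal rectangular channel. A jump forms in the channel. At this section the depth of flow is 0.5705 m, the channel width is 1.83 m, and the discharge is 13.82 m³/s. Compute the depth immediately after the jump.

q = Q/b = 13.82/1.83 = 7.552 m²/s; V₁ = q/y₁ = 13.24 m/s. Fr₁ = V₁/√(g·y₁) = 5.596.
Conjugate-depth relation: y₂/y₁ = ½[√(1 + 8Fr₁²) − 1] = ½[√251.48 − 1] = 7.429.
y₂ = 7.429 × 0.5705 = 4.238 m.

y₂ = 4.238 m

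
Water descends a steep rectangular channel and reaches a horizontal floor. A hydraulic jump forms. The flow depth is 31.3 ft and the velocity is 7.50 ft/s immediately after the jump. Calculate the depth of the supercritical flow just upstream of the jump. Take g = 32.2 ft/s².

y₁ = 3.17 ft

Fr₂ = V₂/√(g·y₂) = 7.50/√(32.2×31.3) = 0.236.
Since the conjugate-depth ratio holds either way, y₁/y₂ = ½[√(1 + 8Fr₂²) − 1] = ½[√1.446 − 1] = 0.101.
y₁ = 0.101 × 31.3 = 3.17 ft.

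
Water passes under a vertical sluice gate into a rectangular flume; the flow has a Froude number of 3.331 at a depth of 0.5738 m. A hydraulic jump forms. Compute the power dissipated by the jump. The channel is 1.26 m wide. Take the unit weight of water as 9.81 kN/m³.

P = 64.38 kW

Fr₁ = 3.331 (given).
Conjugate-depth relation: y₂/y₁ = ½[√(1 + 8Fr₁²) − 1] = ½[√89.764 − 1] = 4.237.
y₂ = 4.237 × 0.5738 = 2.431 m.
Head loss: ΔE = (y₂ − y₁)³/(4y₁y₂) = (2.431 − 0.5738)³/(4×0.5738×2.431) = 6.409/5.580 = 1.149 m.
V₁ = Fr₁·√(g·y₁) = 3.331×√(9.81×0.5738) = 7.903 m/s; q = V₁·y₁ = 4.535 m²/s. Q = q·b = 4.535 × 1.26 = 5.714 m³/s. P = γ·Q·ΔE = 9.81 × 5.714 × 1.149 = 64.38 kW.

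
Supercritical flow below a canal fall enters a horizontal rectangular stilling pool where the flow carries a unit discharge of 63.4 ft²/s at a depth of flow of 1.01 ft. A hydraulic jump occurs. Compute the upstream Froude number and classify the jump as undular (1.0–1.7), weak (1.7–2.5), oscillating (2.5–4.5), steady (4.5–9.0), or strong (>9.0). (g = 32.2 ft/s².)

Fr₁ = 11.0; strong jump

V₁ = q/y₁ = 63.4/1.01 = 62.8 ft/s. Fr₁ = V₁/√(g·y₁) = 62.8/√(32.2×1.01) = 11.0.
Fr₁ = 11.0 lies in the strong range.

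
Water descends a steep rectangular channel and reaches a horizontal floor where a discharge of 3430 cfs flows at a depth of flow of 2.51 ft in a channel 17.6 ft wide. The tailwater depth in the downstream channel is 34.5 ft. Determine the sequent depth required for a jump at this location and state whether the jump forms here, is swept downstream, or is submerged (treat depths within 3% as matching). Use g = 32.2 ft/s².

y₂ = 29.4 ft; the jump is submerged

q = Q/b = 3430/17.6 = 195 ft²/s; V₁ = q/y₁ = 77.6 ft/s. Fr₁ = V₁/√(g·y₁) = 8.64.
Sequent-depth ratio: y₂/y₁ = ½[√(1 + 8Fr₁²) − 1] = ½[√597.7 − 1] = 11.7.
y₂ = 11.7 × 2.51 = 29.4 ft.
Tailwater y_tw = 34.5 ft: y_tw > y₂, so the jump is submerged.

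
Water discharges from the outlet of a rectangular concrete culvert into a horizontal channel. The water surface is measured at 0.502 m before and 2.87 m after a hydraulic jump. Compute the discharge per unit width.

For a rectangular channel the momentum equation gives q² = ½·g·y₁·y₂·(y₁ + y₂) = ½×9.81×0.502×2.87×3.37 = 23.8.
q = √23.8 = 4.88 m²/s.

q = 4.88 m²/s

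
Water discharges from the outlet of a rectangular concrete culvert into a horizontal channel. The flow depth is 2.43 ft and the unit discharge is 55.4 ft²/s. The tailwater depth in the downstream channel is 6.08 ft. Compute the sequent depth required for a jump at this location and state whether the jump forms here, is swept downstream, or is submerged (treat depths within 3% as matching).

y₂ = 7.73 ft; the jump is swept downstream

V₁ = q/y₁ = 55.4/2.43 = 22.8 ft/s. Fr₁ = V₁/√(g·y₁) = 22.8/√(32.2×2.43) = 2.58.
Conjugate-depth relation: y₂/y₁ = ½[√(1 + 8Fr₁²) − 1] = ½[√54.14 − 1] = 3.18.
y₂ = 3.18 × 2.43 = 7.73 ft.
Tailwater y_tw = 6.08 ft: y_tw < y₂, so the jump is swept downstream.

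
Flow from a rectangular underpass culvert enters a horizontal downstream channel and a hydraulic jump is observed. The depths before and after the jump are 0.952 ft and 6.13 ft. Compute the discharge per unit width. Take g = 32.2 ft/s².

q = 25.8 ft²/s

For a rectangular channel the momentum equation gives q² = ½·g·y₁·y₂·(y₁ + y₂) = ½×32.2×0.952×6.13×7.08 = 665.
q = √665 = 25.8 ft²/s.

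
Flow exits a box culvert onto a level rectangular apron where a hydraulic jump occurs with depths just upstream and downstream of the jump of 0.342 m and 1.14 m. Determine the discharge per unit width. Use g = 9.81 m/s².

q = 1.68 m²/s

For a rectangular channel the momentum equation gives q² = ½·g·y₁·y₂·(y₁ + y₂) = ½×9.81×0.342×1.14×1.48 = 2.83.
q = √2.83 = 1.68 m²/s.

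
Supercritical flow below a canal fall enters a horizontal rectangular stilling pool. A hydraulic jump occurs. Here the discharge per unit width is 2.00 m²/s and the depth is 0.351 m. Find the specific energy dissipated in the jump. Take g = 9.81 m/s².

V₁ = q/y₁ = 2.00/0.351 = 5.70 m/s. Fr₁ = V₁/√(g·y₁) = 5.70/√(9.81×0.351) = 3.07.
From the momentum equation for a rectangular channel, y₂/y₁ = ½[√(1 + 8Fr₁²) − 1] = ½[√76.43 − 1] = 3.87.
y₂ = 3.87 × 0.351 = 1.36 m.
V₂ = q/y₂ = 2.00/1.36 = 1.47 m/s. E₁ = y₁ + V₁²/2g = 2.01 m; E₂ = y₂ + V₂²/2g = 1.47 m. ΔE = E₁ − E₂ = 0.537 m.

ΔE = 0.537 m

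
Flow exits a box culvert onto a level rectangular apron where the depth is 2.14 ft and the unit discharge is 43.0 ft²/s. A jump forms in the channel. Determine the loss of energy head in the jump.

V₁ = q/y₁ = 43.0/2.14 = 20.1 ft/s. Fr₁ = V₁/√(g·y₁) = 20.1/√(32.2×2.14) = 2.42.
Sequent-depth ratio: y₂/y₁ = ½[√(1 + 8Fr₁²) − 1] = ½[√47.87 − 1] = 2.96.
y₂ = 2.96 × 2.14 = 6.33 ft.
Head loss: ΔE = (y₂ − y₁)³/(4y₁y₂) = (6.33 − 2.14)³/(4×2.14×6.33) = 73.7/54.2 = 1.36 ft.

ΔE = 1.36 ft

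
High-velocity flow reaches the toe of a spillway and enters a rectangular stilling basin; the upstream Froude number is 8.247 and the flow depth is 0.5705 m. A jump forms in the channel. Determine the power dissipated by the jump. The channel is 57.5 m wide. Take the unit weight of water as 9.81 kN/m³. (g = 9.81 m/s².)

Fr₁ = 8.247 (given).
By Bélanger, y₂/y₁ = ½[√(1 + 8Fr₁²) − 1] = ½[√545.10 − 1] = 11.17.
y₂ = 11.17 × 0.5705 = 6.375 m.
V₁ = Fr₁·√(g·y₁) = 8.247×√(9.81×0.5705) = 19.51 m/s; q = V₁·y₁ = 11.13 m²/s. V₂ = q/y₂ = 11.13/6.375 = 1.746 m/s. E₁ = y₁ + V₁²/2g = 19.97 m; E₂ = y₂ + V₂²/2g = 6.530 m. ΔE = E₁ − E₂ = 13.44 m.
Q = q·b = 11.13 × 57.5 = 640.0 m³/s. P = γ·Q·ΔE = 9.81 × 640.0 × 13.44 = 84390 kW.

P = 84390 kW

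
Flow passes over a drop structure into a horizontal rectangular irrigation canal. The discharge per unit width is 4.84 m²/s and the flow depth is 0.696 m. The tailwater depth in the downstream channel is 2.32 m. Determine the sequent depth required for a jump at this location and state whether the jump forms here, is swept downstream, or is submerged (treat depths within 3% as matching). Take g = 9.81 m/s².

V₁ = q/y₁ = 4.84/0.696 = 6.95 m/s. Fr₁ = V₁/√(g·y₁) = 6.95/√(9.81×0.696) = 2.66.
By Bélanger, y₂/y₁ = ½[√(1 + 8Fr₁²) − 1] = ½[√57.66 − 1] = 3.30.
y₂ = 3.30 × 0.696 = 2.29 m.
Tailwater y_tw = 2.32 m: y_tw ≈ y₂, so the jump forms here.

y₂ = 2.29 m; the jump forms here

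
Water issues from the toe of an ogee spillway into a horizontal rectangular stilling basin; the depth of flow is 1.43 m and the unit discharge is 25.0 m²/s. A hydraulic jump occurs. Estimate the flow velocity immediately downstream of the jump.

V₁ = q/y₁ = 25.0/1.43 = 17.5 m/s. Fr₁ = V₁/√(g·y₁) = 17.5/√(9.81×1.43) = 4.67.
Conjugate-depth relation: y₂/y₁ = ½[√(1 + 8Fr₁²) − 1] = ½[√175.3 − 1] = 6.12.
y₂ = 6.12 × 1.43 = 8.75 m.
V₂ = q/y₂ = 25.0/8.75 = 2.86 m/s.

V₂ = 2.86 m/s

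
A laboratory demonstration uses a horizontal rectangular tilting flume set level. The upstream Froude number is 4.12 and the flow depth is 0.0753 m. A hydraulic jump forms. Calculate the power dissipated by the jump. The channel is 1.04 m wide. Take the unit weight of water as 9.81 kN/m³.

Fr₁ = 4.12 (given).
Sequent-depth ratio: y₂/y₁ = ½[√(1 + 8Fr₁²) − 1] = ½[√136.8 − 1] = 5.35.
y₂ = 5.35 × 0.0753 = 0.403 m.
Head loss: ΔE = (y₂ − y₁)³/(4y₁y₂) = (0.403 − 0.0753)³/(4×0.0753×0.403) = 0.0351/0.121 = 0.289 m.
V₁ = Fr₁·√(g·y₁) = 4.12×√(9.81×0.0753) = 3.54 m/s; q = V₁·y₁ = 0.267 m²/s. Q = q·b = 0.267 × 1.04 = 0.277 m³/s. P = γ·Q·ΔE = 9.81 × 0.277 × 0.289 = 0.787 kW.

P = 0.787 kW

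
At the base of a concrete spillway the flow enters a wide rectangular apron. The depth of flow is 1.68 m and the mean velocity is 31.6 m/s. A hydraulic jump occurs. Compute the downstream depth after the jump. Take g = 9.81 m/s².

Fr₁ = V₁/√(g·y₁) = 31.6/√(9.81×1.68) = 7.78.
Bélanger equation: y₂/y₁ = ½[√(1 + 8Fr₁²) − 1] = ½[√485.7 − 1] = 10.5.
y₂ = 10.5 × 1.68 = 17.7 m.

y₂ = 17.7 m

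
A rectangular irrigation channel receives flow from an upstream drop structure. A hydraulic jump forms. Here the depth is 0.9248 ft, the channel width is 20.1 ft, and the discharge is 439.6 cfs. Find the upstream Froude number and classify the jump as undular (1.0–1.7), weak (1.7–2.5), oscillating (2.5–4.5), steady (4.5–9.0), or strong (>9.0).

Fr₁ = 4.334; oscillating jump

q = Q/b = 439.6/20.1 = 21.87 ft²/s; V₁ = q/y₁ = 23.65 ft/s. Fr₁ = V₁/√(g·y₁) = 4.334.
Fr₁ = 4.334 lies in the oscillating range.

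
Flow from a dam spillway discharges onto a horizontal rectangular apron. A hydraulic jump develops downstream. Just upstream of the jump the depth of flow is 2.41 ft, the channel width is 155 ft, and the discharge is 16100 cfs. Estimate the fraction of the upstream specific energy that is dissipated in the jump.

q = Q/b = 16100/155 = 104 ft²/s; V₁ = q/y₁ = 43.1 ft/s. Fr₁ = V₁/√(g·y₁) = 4.89.
By Bélanger, y₂/y₁ = ½[√(1 + 8Fr₁²) − 1] = ½[√192.5 − 1] = 6.44.
y₂ = 6.44 × 2.41 = 15.5 ft.
E₁ = y₁ + V₁²/2g = 31.3 ft. ΔE = (y₂ − y₁)³/(4y₁y₂) = 15.0 ft. ΔE/E₁ = 15.0/31.3 = 0.481.

ΔE/E₁ = 0.481 (48.1%)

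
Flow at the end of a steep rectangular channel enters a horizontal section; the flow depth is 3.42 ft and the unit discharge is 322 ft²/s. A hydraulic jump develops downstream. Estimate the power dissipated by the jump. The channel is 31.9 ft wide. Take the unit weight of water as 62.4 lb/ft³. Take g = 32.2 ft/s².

P = 114704 hp

V₁ = q/y₁ = 322/3.42 = 94.2 ft/s. Fr₁ = V₁/√(g·y₁) = 94.2/√(32.2×3.42) = 8.97.
Conjugate-depth relation: y₂/y₁ = ½[√(1 + 8Fr₁²) − 1] = ½[√645.0 − 1] = 12.2.
y₂ = 12.2 × 3.42 = 41.7 ft.
V₂ = q/y₂ = 322/41.7 = 7.72 ft/s. E₁ = y₁ + V₁²/2g = 141 ft; E₂ = y₂ + V₂²/2g = 42.6 ft. ΔE = E₁ − E₂ = 98.4 ft.
Q = q·b = 322 × 31.9 = 10272 cfs. P = γ·Q·ΔE/550 = 62.4 × 10272 × 98.4 / 550 = 114704 hp.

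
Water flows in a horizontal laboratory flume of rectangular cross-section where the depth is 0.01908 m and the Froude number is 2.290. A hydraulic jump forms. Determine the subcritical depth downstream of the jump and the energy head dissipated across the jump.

Fr₁ = 2.290 (given).
Conjugate-depth relation: y₂/y₁ = ½[√(1 + 8Fr₁²) − 1] = ½[√42.953 − 1] = 2.777.
y₂ = 2.777 × 0.01908 = 0.05298 m.
Head loss: ΔE = (y₂ − y₁)³/(4y₁y₂) = (0.05298 − 0.01908)³/(4×0.01908×0.05298) = 0.00003897/0.004044 = 0.009637 m.

y₂ = 0.05298 m; ΔE = 0.009637 m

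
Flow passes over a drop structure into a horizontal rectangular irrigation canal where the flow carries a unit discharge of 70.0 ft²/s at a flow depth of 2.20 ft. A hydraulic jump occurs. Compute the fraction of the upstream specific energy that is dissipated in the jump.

V₁ = q/y₁ = 70.0/2.20 = 31.8 ft/s. Fr₁ = V₁/√(g·y₁) = 31.8/√(32.2×2.20) = 3.78.
Bélanger equation: y₂/y₁ = ½[√(1 + 8Fr₁²) − 1] = ½[√115.3 − 1] = 4.87.
y₂ = 4.87 × 2.20 = 10.7 ft.
E₁ = y₁ + V₁²/2g = 17.9 ft. ΔE = (y₂ − y₁)³/(4y₁y₂) = 6.54 ft. ΔE/E₁ = 6.54/17.9 = 0.365.

ΔE/E₁ = 0.365 (36.5%)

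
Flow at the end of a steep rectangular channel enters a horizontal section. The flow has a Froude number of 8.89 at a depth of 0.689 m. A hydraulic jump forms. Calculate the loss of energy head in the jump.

Fr₁ = 8.89 (given).
By Bélanger, y₂/y₁ = ½[√(1 + 8Fr₁²) − 1] = ½[√633.3 − 1] = 12.1.
y₂ = 12.1 × 0.689 = 8.32 m.
Head loss: ΔE = (y₂ − y₁)³/(4y₁y₂) = (8.32 − 0.689)³/(4×0.689×8.32) = 445/22.9 = 19.4 m.

ΔE = 19.4 m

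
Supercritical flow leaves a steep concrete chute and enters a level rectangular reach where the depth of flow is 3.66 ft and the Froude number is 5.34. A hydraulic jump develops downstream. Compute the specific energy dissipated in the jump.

Fr₁ = 5.34 (given).
Conjugate-depth relation: y₂/y₁ = ½[√(1 + 8Fr₁²) − 1] = ½[√229.1 − 1] = 7.07.
y₂ = 7.07 × 3.66 = 25.9 ft.
Head loss: ΔE = (y₂ − y₁)³/(4y₁y₂) = (25.9 − 3.66)³/(4×3.66×25.9) = 10957/379 = 28.9 ft.

ΔE = 28.9 ft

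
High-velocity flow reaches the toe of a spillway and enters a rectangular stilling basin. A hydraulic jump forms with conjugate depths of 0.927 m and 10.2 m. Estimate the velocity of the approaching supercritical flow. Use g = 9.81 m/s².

For a rectangular channel the momentum equation gives q² = ½·g·y₁·y₂·(y₁ + y₂) = ½×9.81×0.927×10.2×11.1 = 516.
q = √516 = 22.7 m²/s.
V₁ = q/y₁ = 22.7/0.927 = 24.5 m/s.

V₁ = 24.5 m/s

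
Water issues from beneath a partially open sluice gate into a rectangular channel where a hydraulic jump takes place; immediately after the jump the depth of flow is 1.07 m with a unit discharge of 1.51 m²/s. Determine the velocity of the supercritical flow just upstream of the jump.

V₂ = q/y₂ = 1.51/1.07 = 1.41 m/s; Fr₂ = V₂/√(g·y₂) = 0.436.
From the momentum equation (using Fr₂), y₁/y₂ = ½[√(1 + 8Fr₂²) − 1] = ½[√2.518 − 1] = 0.293.
y₁ = 0.293 × 1.07 = 0.314 m.
V₁ = q/y₁ = 1.51/0.314 = 4.81 m/s.

V₁ = 4.81 m/s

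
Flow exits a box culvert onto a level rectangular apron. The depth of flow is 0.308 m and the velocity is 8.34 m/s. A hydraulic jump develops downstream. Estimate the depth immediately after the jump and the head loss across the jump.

Fr₁ = V₁/√(g·y₁) = 8.34/√(9.81×0.308) = 4.80.
From the momentum equation for a rectangular channel, y₂/y₁ = ½[√(1 + 8Fr₁²) − 1] = ½[√185.2 − 1] = 6.30.
y₂ = 6.30 × 0.308 = 1.94 m.
q = V₁·y₁ = 8.34 × 0.308 = 2.57 m²/s. V₂ = q/y₂ = 2.57/1.94 = 1.32 m/s. E₁ = y₁ + V₁²/2g = 3.85 m; E₂ = y₂ + V₂²/2g = 2.03 m. ΔE = E₁ − E₂ = 1.82 m.

y₂ = 1.94 m; ΔE = 1.82 m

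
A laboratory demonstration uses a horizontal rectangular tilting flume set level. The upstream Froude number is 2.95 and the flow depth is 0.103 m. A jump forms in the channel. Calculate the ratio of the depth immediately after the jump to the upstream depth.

y₂/y₁ = 3.70

Fr₁ = 2.95 (given).
Sequent-depth ratio: y₂/y₁ = ½[√(1 + 8Fr₁²) − 1] = ½[√70.62 − 1] = 3.70.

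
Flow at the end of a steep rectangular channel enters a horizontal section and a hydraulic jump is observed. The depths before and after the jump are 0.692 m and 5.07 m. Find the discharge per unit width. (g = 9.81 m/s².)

q = 9.96 m²/s

For a rectangular channel the momentum equation gives q² = ½·g·y₁·y₂·(y₁ + y₂) = ½×9.81×0.692×5.07×5.76 = 99.2.
q = √99.2 = 9.96 m²/s.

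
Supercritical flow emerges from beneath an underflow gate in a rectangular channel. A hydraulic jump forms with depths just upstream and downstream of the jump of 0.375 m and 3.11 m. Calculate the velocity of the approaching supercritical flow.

V₁ = 11.9 m/s

For a rectangular channel the momentum equation gives q² = ½·g·y₁·y₂·(y₁ + y₂) = ½×9.81×0.375×3.11×3.48 = 19.9.
q = √19.9 = 4.46 m²/s.
V₁ = q/y₁ = 4.46/0.375 = 11.9 m/s.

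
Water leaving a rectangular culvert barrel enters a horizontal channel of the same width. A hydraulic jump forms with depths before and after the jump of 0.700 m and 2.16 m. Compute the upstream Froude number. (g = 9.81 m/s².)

Fr₁ = 2.51

For a rectangular channel the momentum equation gives q² = ½·g·y₁·y₂·(y₁ + y₂) = ½×9.81×0.700×2.16×2.86 = 21.2.
q = √21.2 = 4.61 m²/s.
V₁ = q/y₁ = 6.58 m/s; Fr₁ = V₁/√(g·y₁) = 2.51.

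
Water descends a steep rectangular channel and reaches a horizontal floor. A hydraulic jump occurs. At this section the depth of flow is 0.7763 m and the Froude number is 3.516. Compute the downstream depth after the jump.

Fr₁ = 3.516 (given).
By Bélanger, y₂/y₁ = ½[√(1 + 8Fr₁²) − 1] = ½[√99.898 − 1] = 4.497.
y₂ = 4.497 × 0.7763 = 3.491 m.

y₂ = 3.491 m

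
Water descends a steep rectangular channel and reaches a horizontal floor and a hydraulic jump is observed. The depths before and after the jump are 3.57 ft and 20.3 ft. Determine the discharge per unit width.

q = 167 ft²/s

For a rectangular channel the momentum equation gives q² = ½·g·y₁·y₂·(y₁ + y₂) = ½×32.2×3.57×20.3×23.9 = 27851.
q = √27851 = 167 ft²/s.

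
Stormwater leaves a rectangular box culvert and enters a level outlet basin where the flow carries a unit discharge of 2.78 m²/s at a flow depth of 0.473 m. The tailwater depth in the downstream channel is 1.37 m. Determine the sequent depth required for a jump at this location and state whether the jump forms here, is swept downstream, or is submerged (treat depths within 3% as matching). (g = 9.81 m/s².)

y₂ = 1.60 m; the jump is swept downstream

V₁ = q/y₁ = 2.78/0.473 = 5.88 m/s. Fr₁ = V₁/√(g·y₁) = 5.88/√(9.81×0.473) = 2.73.
By Bélanger, y₂/y₁ = ½[√(1 + 8Fr₁²) − 1] = ½[√60.56 − 1] = 3.39.
y₂ = 3.39 × 0.473 = 1.60 m.
Tailwater y_tw = 1.37 m: y_tw < y₂, so the jump is swept downstream.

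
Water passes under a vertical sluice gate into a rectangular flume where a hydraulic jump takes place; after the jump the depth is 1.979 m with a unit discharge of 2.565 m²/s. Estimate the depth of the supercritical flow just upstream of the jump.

V₂ = q/y₂ = 2.565/1.979 = 1.296 m/s; Fr₂ = V₂/√(g·y₂) = 0.2942.
From the momentum equation (using Fr₂), y₁/y₂ = ½[√(1 + 8Fr₂²) − 1] = ½[√1.6922 − 1] = 0.1504.
y₁ = 0.1504 × 1.979 = 0.2977 m.

y₁ = 0.2977 m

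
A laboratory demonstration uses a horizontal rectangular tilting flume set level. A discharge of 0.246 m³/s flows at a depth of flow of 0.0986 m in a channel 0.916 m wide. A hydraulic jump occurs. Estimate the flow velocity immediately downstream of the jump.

q = Q/b = 0.246/0.916 = 0.269 m²/s; V₁ = q/y₁ = 2.72 m/s. Fr₁ = V₁/√(g·y₁) = 2.77.
Conjugate-depth relation: y₂/y₁ = ½[√(1 + 8Fr₁²) − 1] = ½[√62.36 − 1] = 3.45.
y₂ = 3.45 × 0.0986 = 0.340 m.
V₂ = q/y₂ = 0.269/0.340 = 0.790 m/s.

V₂ = 0.790 m/s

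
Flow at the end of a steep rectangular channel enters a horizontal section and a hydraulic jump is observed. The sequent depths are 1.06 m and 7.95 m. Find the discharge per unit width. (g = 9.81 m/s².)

For a rectangular channel the momentum equation gives q² = ½·g·y₁·y₂·(y₁ + y₂) = ½×9.81×1.06×7.95×9.01 = 372.
q = √372 = 19.3 m²/s.

q = 19.3 m²/s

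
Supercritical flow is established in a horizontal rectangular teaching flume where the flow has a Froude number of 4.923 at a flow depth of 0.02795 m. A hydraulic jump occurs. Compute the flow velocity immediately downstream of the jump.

Fr₁ = 4.923 (given).
By Bélanger, y₂/y₁ = ½[√(1 + 8Fr₁²) − 1] = ½[√194.89 − 1] = 6.480.
y₂ = 6.480 × 0.02795 = 0.1811 m.
V₁ = Fr₁·√(g·y₁) = 4.923×√(9.81×0.02795) = 2.578 m/s; q = V₁·y₁ = 0.07205 m²/s.
V₂ = q/y₂ = 0.07205/0.1811 = 0.3978 m/s.

V₂ = 0.3978 m/s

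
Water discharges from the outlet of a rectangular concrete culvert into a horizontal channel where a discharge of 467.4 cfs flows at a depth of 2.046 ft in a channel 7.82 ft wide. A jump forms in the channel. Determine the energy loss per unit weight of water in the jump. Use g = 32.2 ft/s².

q = Q/b = 467.4/7.82 = 59.77 ft²/s; V₁ = q/y₁ = 29.21 ft/s. Fr₁ = V₁/√(g·y₁) = 3.599.
Sequent-depth ratio: y₂/y₁ = ½[√(1 + 8Fr₁²) − 1] = ½[√104.63 − 1] = 4.614.
y₂ = 4.614 × 2.046 = 9.441 ft.
Head loss: ΔE = (y₂ − y₁)³/(4y₁y₂) = (9.441 − 2.046)³/(4×2.046×9.441) = 404.4/77.27 = 5.234 ft.

ΔE = 5.234 ft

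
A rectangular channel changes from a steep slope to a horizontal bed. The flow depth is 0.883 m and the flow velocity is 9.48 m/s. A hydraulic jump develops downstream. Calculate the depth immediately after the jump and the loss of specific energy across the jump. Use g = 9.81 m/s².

Fr₁ = V₁/√(g·y₁) = 9.48/√(9.81×0.883) = 3.22.
By Bélanger, y₂/y₁ = ½[√(1 + 8Fr₁²) − 1] = ½[√84.00 − 1] = 4.08.
y₂ = 4.08 × 0.883 = 3.60 m.
q = V₁·y₁ = 9.48 × 0.883 = 8.37 m²/s. V₂ = q/y₂ = 8.37/3.60 = 2.32 m/s. E₁ = y₁ + V₁²/2g = 5.46 m; E₂ = y₂ + V₂²/2g = 3.88 m. ΔE = E₁ − E₂ = 1.58 m.

y₂ = 3.60 m; ΔE = 1.58 m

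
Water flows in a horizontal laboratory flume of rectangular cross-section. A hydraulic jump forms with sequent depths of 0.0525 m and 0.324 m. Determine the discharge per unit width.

For a rectangular channel the momentum equation gives q² = ½·g·y₁·y₂·(y₁ + y₂) = ½×9.81×0.0525×0.324×0.377 = 0.0314.
q = √0.0314 = 0.177 m²/s.

q = 0.177 m²/s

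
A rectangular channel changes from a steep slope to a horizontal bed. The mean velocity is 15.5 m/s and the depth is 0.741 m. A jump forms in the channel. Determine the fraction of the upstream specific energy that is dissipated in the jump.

Fr₁ = V₁/√(g·y₁) = 15.5/√(9.81×0.741) = 5.75.
Conjugate-depth relation: y₂/y₁ = ½[√(1 + 8Fr₁²) − 1] = ½[√265.4 − 1] = 7.65.
y₂ = 7.65 × 0.741 = 5.67 m.
E₁ = y₁ + V₁²/2g = 13.0 m. ΔE = (y₂ − y₁)³/(4y₁y₂) = 7.11 m. ΔE/E₁ = 7.11/13.0 = 0.548.

ΔE/E₁ = 0.548 (54.8%)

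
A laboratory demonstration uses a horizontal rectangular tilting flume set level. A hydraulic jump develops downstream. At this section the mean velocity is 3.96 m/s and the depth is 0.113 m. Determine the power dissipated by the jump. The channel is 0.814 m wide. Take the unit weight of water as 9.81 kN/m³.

P = 1.18 kW

Fr₁ = V₁/√(g·y₁) = 3.96/√(9.81×0.113) = 3.76.
From the momentum equation for a rectangular channel, y₂/y₁ = ½[√(1 + 8Fr₁²) − 1] = ½[√114.2 − 1] = 4.84.
y₂ = 4.84 × 0.113 = 0.547 m.
Head loss: ΔE = (y₂ − y₁)³/(4y₁y₂) = (0.547 − 0.113)³/(4×0.113×0.547) = 0.0819/0.247 = 0.331 m.
q = V₁·y₁ = 3.96 × 0.113 = 0.447 m²/s. Q = q·b = 0.447 × 0.814 = 0.364 m³/s. P = γ·Q·ΔE = 9.81 × 0.364 × 0.331 = 1.18 kW.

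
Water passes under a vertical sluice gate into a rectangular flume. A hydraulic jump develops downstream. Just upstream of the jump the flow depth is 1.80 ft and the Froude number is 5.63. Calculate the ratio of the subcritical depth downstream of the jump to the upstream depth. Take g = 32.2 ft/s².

y₂/y₁ = 7.48

Fr₁ = 5.63 (given).
Bélanger equation: y₂/y₁ = ½[√(1 + 8Fr₁²) − 1] = ½[√254.6 − 1] = 7.48.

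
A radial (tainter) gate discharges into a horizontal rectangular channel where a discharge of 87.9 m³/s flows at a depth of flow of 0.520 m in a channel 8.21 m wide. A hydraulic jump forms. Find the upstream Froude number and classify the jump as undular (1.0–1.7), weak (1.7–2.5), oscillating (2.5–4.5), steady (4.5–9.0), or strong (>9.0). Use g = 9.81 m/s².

q = Q/b = 87.9/8.21 = 10.7 m²/s; V₁ = q/y₁ = 20.6 m/s. Fr₁ = V₁/√(g·y₁) = 9.12.
Fr₁ = 9.12 lies in the strong range.

Fr₁ = 9.12; strong jump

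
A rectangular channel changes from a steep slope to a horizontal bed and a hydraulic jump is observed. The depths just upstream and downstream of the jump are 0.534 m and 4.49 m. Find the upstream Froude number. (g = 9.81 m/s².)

Fr₁ = 6.29

For a rectangular channel the momentum equation gives q² = ½·g·y₁·y₂·(y₁ + y₂) = ½×9.81×0.534×4.49×5.02 = 59.1.
q = √59.1 = 7.69 m²/s.
V₁ = q/y₁ = 14.4 m/s; Fr₁ = V₁/√(g·y₁) = 6.29.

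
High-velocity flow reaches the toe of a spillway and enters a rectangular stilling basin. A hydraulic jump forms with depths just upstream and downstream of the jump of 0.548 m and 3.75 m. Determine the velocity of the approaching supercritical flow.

For a rectangular channel the momentum equation gives q² = ½·g·y₁·y₂·(y₁ + y₂) = ½×9.81×0.548×3.75×4.30 = 43.3.
q = √43.3 = 6.58 m²/s.
V₁ = q/y₁ = 6.58/0.548 = 12.0 m/s.

V₁ = 12.0 m/s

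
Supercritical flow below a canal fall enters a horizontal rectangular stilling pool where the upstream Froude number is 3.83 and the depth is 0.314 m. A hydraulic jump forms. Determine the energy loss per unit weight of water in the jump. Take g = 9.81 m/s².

ΔE = 0.972 m

Fr₁ = 3.83 (given).
Bélanger equation: y₂/y₁ = ½[√(1 + 8Fr₁²) − 1] = ½[√118.4 − 1] = 4.94.
y₂ = 4.94 × 0.314 = 1.55 m.
Head loss: ΔE = (y₂ − y₁)³/(4y₁y₂) = (1.55 − 0.314)³/(4×0.314×1.55) = 1.89/1.95 = 0.972 m.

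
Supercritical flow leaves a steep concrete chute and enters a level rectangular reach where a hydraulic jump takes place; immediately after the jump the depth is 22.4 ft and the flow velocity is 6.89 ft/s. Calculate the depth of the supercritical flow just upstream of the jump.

Fr₂ = V₂/√(g·y₂) = 6.89/√(32.2×22.4) = 0.257.
From the momentum equation (using Fr₂), y₁/y₂ = ½[√(1 + 8Fr₂²) − 1] = ½[√1.527 − 1] = 0.118.
y₁ = 0.118 × 22.4 = 2.64 ft.

y₁ = 2.64 ft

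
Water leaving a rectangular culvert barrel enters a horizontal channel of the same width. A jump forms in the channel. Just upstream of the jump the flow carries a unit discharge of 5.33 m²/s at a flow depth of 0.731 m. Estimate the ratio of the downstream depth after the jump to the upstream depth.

y₂/y₁ = 3.38

V₁ = q/y₁ = 5.33/0.731 = 7.29 m/s. Fr₁ = V₁/√(g·y₁) = 7.29/√(9.81×0.731) = 2.72.
Conjugate-depth relation: y₂/y₁ = ½[√(1 + 8Fr₁²) − 1] = ½[√60.31 − 1] = 3.38.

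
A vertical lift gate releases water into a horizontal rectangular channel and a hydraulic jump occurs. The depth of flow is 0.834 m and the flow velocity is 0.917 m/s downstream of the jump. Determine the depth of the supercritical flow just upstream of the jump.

Fr₂ = V₂/√(g·y₂) = 0.917/√(9.81×0.834) = 0.321.
Applying the sequent-depth relation in reverse, y₁/y₂ = ½[√(1 + 8Fr₂²) − 1] = ½[√1.822 − 1] = 0.175.
y₁ = 0.175 × 0.834 = 0.146 m.

y₁ = 0.146 m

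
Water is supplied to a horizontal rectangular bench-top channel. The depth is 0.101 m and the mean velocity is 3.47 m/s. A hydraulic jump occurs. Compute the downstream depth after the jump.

Fr₁ = V₁/√(g·y₁) = 3.47/√(9.81×0.101) = 3.49.
Sequent-depth ratio: y₂/y₁ = ½[√(1 + 8Fr₁²) − 1] = ½[√98.22 − 1] = 4.46.
y₂ = 4.46 × 0.101 = 0.450 m.

y₂ = 0.450 m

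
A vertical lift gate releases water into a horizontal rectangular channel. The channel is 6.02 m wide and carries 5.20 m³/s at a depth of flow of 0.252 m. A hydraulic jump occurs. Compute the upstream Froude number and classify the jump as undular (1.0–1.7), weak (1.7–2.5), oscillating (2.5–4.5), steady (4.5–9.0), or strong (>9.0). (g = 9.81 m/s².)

q = Q/b = 5.20/6.02 = 0.864 m²/s; V₁ = q/y₁ = 3.43 m/s. Fr₁ = V₁/√(g·y₁) = 2.18.
Fr₁ = 2.18 lies in the weak range.

Fr₁ = 2.18; weak jump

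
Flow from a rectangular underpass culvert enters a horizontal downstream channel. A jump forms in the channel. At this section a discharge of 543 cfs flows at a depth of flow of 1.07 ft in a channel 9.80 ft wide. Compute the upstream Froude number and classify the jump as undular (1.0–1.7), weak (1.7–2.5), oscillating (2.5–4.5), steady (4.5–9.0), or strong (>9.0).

Fr₁ = 8.82; steady jump

q = Q/b = 543/9.80 = 55.4 ft²/s; V₁ = q/y₁ = 51.8 ft/s. Fr₁ = V₁/√(g·y₁) = 8.82.
Fr₁ = 8.82 lies in the steady range.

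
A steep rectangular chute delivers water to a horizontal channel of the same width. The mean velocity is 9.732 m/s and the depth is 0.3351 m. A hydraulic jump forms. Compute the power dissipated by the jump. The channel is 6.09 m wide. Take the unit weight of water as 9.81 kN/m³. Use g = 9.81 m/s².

Fr₁ = V₁/√(g·y₁) = 9.732/√(9.81×0.3351) = 5.368.
Sequent-depth ratio: y₂/y₁ = ½[√(1 + 8Fr₁²) − 1] = ½[√231.49 − 1] = 7.107.
y₂ = 7.107 × 0.3351 = 2.382 m.
Head loss: ΔE = (y₂ − y₁)³/(4y₁y₂) = (2.382 − 0.3351)³/(4×0.3351×2.382) = 8.572/3.192 = 2.685 m.
q = V₁·y₁ = 9.732 × 0.3351 = 3.261 m²/s. Q = q·b = 3.261 × 6.09 = 19.86 m³/s. P = γ·Q·ΔE = 9.81 × 19.86 × 2.685 = 523.2 kW.

P = 523.2 kW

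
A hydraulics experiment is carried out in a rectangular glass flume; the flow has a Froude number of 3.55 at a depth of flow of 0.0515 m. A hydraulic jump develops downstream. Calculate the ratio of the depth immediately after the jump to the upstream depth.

Fr₁ = 3.55 (given).
Sequent-depth ratio: y₂/y₁ = ½[√(1 + 8Fr₁²) − 1] = ½[√101.8 − 1] = 4.55.

y₂/y₁ = 4.55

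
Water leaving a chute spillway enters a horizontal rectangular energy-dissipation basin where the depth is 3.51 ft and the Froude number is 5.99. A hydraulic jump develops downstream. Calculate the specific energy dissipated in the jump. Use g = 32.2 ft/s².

ΔE = 37.5 ft

Fr₁ = 5.99 (given).
By Bélanger, y₂/y₁ = ½[√(1 + 8Fr₁²) − 1] = ½[√288.0 − 1] = 7.99.
y₂ = 7.99 × 3.51 = 28.0 ft.
Head loss: ΔE = (y₂ − y₁)³/(4y₁y₂) = (28.0 − 3.51)³/(4×3.51×28.0) = 14743/394 = 37.5 ft.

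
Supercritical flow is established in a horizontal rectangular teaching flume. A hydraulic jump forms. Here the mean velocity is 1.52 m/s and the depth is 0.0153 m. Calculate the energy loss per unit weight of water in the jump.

ΔE = 0.0509 m

Fr₁ = V₁/√(g·y₁) = 1.52/√(9.81×0.0153) = 3.92.
Bélanger equation: y₂/y₁ = ½[√(1 + 8Fr₁²) − 1] = ½[√124.1 − 1] = 5.07.
y₂ = 5.07 × 0.0153 = 0.0776 m.
q = V₁·y₁ = 1.52 × 0.0153 = 0.0233 m²/s. V₂ = q/y₂ = 0.0233/0.0776 = 0.300 m/s. E₁ = y₁ + V₁²/2g = 0.133 m; E₂ = y₂ + V₂²/2g = 0.0822 m. ΔE = E₁ − E₂ = 0.0509 m.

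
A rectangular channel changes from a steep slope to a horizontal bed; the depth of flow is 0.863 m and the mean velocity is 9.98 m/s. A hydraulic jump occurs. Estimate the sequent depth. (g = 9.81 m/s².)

Fr₁ = V₁/√(g·y₁) = 9.98/√(9.81×0.863) = 3.43.
From the momentum equation for a rectangular channel, y₂/y₁ = ½[√(1 + 8Fr₁²) − 1] = ½[√95.12 − 1] = 4.38.
y₂ = 4.38 × 0.863 = 3.78 m.

y₂ = 3.78 m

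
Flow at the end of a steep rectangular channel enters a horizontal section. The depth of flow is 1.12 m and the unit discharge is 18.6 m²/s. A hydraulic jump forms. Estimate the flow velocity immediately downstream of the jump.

V₁ = q/y₁ = 18.6/1.12 = 16.6 m/s. Fr₁ = V₁/√(g·y₁) = 16.6/√(9.81×1.12) = 5.01.
By Bélanger, y₂/y₁ = ½[√(1 + 8Fr₁²) − 1] = ½[√201.8 − 1] = 6.60.
y₂ = 6.60 × 1.12 = 7.40 m.
V₂ = q/y₂ = 18.6/7.40 = 2.52 m/s.

V₂ = 2.52 m/s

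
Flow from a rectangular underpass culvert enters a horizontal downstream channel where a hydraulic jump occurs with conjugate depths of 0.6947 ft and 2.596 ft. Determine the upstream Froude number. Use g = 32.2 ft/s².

Fr₁ = 2.975

For a rectangular channel the momentum equation gives q² = ½·g·y₁·y₂·(y₁ + y₂) = ½×32.2×0.6947×2.596×3.291 = 95.55.
q = √95.55 = 9.775 ft²/s.
V₁ = q/y₁ = 14.07 ft/s; Fr₁ = V₁/√(g·y₁) = 2.975.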